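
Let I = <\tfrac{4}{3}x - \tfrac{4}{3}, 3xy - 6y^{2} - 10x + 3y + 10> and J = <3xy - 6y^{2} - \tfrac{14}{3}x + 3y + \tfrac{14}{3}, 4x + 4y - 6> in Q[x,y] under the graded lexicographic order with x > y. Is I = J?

Since reduced Gröbner bases are canonical representatives of ideals under a given ordering, it suffices to compute and compare them.
Buchberger on the first generating set:
f_1 = \tfrac{4}{3}x - \tfrac{4}{3}, LT = x.
f_2 = 3xy - 6y^{2} - 10x + 3y + 10, LT = xy.

S(f_1,f_2): lcm = xy. S = 2y^{2} + \tfrac{10}{3}x - 2y - \tfrac{10}{3}.
  leading term y^{2}: no divisor's leading term divides it; move 2y^{2} to the remainder.
  leading term x: subtract (\tfrac{5}{2})·f_1 from \tfrac{10}{3}x - 2y - \tfrac{10}{3} → -2y
  leading term y: no divisor's leading term divides it; move -2y to the remainder.
  remainder 2y^{2} - 2y ≠ 0; add g_3 = 2y^{2} - 2y to the basis.

S(f_1,g_3): leading monomials are coprime, so the S-polynomial reduces to 0 (Buchberger's first criterion).
S(f_2,g_3): lcm = xy^{2}. S = -2y^{3} - \tfrac{7}{3}xy + y^{2} + \tfrac{10}{3}y.
  leading term y^{3}: subtract (-y)·g_3 from -2y^{3} - \tfrac{7}{3}xy + y^{2} + \tfrac{10}{3}y → -\tfrac{7}{3}xy - y^{2} + \tfrac{10}{3}y
  leading term xy: subtract (-\tfrac{7}{4}y)·f_1 from -\tfrac{7}{3}xy - y^{2} + \tfrac{10}{3}y → -y^{2} + y
  leading term y^{2}: subtract (-\tfrac{1}{2})·g_3 from -y^{2} + y → 0
  remainder 0.

Every S-polynomial of the final basis reduces to 0, so we have a Gröbner basis.
Inter-reduce: drop elements whose leading term is divisible by another's, tail-reduce, and make monic.
Reduced Gröbner basis: {y^{2} - y, x - 1}.

Buchberger on the second generating set:
h_1 = 3xy - 6y^{2} - \tfrac{14}{3}x + 3y + \tfrac{14}{3}, LT = xy.
h_2 = 4x + 4y - 6, LT = x.

S(h_1,h_2): lcm = xy. S = -3y^{2} - \tfrac{14}{9}x + \tfrac{5}{2}y + \tfrac{14}{9}.
  leading term y^{2}: no divisor's leading term divides it; move -3y^{2} to the remainder.
  leading term x: subtract (-\tfrac{7}{18})·h_2 from -\tfrac{14}{9}x + \tfrac{5}{2}y + \tfrac{14}{9} → \tfrac{73}{18}y - \tfrac{7}{9}
  leading term y: no divisor's leading term divides it; move \tfrac{73}{18}y to the remainder.
  leading term 1: no divisor's leading term divides it; move -\tfrac{7}{9} to the remainder.
  remainder -3y^{2} + \tfrac{73}{18}y - \tfrac{7}{9} ≠ 0; add k_3 = -3y^{2} + \tfrac{73}{18}y - \tfrac{7}{9} to the basis.

S(h_1,k_3): lcm = xy^{2}. S = -2y^{3} - \tfrac{11}{54}xy + y^{2} - \tfrac{7}{27}x + \tfrac{14}{9}y.
  leading term y^{3}: subtract (\tfrac{2}{3}y)·k_3 from -2y^{3} - \tfrac{11}{54}xy + y^{2} - \tfrac{7}{27}x + \tfrac{14}{9}y → -\tfrac{11}{54}xy - \tfrac{46}{27}y^{2} - \tfrac{7}{27}x + \tfrac{56}{27}y
  leading term xy: subtract (-\tfrac{11}{162})·h_1 from -\tfrac{11}{54}xy - \tfrac{46}{27}y^{2} - \tfrac{7}{27}x + \tfrac{56}{27}y → -\tfrac{19}{9}y^{2} - \tfrac{140}{243}x + \tfrac{41}{18}y + \tfrac{77}{243}
  leading term y^{2}: subtract (\tfrac{19}{27})·k_3 from -\tfrac{19}{9}y^{2} - \tfrac{140}{243}x + \tfrac{41}{18}y + \tfrac{77}{243} → -\tfrac{140}{243}x - \tfrac{140}{243}y + \tfrac{70}{81}
  leading term x: subtract (-\tfrac{35}{243})·h_2 from -\tfrac{140}{243}x - \tfrac{140}{243}y + \tfrac{70}{81} → 0
  remainder 0.

S(h_2,k_3): leading monomials are coprime, so the S-polynomial reduces to 0 (Buchberger's first criterion).
Every S-polynomial of the final basis reduces to 0, so we have a Gröbner basis.
Inter-reduce: drop elements whose leading term is divisible by another's, tail-reduce, and make monic.
Reduced Gröbner basis: {y^{2} - \tfrac{73}{54}y + \tfrac{7}{27}, x + y - \tfrac{3}{2}}.

Since the reduced bases disagree, the two ideals are not the same.
The same test decides containment: I ⊆ J iff every generator of I reduces to 0 modulo a Gröbner basis of J.

No, the ideals differ.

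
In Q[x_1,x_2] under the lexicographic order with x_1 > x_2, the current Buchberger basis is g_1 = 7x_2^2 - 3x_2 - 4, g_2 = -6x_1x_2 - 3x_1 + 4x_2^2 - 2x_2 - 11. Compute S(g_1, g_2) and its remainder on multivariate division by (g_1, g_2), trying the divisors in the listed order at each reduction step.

S(g_1, g_2) = -13/14x_1x_2 - 4/7x_1 + 2/3x_2^3 - 1/3x_2^2 - 11/6x_2; remainder on division = -3/28x_1 - 10/7x_2 + 37/28.

lcm(LM(g_1), LM(g_2)) = x_1x_2^2.
S = (lcm/LT(g_1))·g_1 − (lcm/LT(g_2))·g_2 = -13/14x_1x_2 - 4/7x_1 + 2/3x_2^3 - 1/3x_2^2 - 11/6x_2.
Reduce S modulo (g_1, g_2) in that order:
  leading term x_1x_2: subtract (13/84)·g_2 from -13/14x_1x_2 - 4/7x_1 + 2/3x_2^3 - 1/3x_2^2 - 11/6x_2 → -3/28x_1 + 2/3x_2^3 - 20/21x_2^2 - 32/21x_2 + 143/84
  leading term x_1: no divisor's leading term divides it; move -3/28x_1 to the remainder.
  leading term x_2^3: subtract (2/21x_2)·g_1 from 2/3x_2^3 - 20/21x_2^2 - 32/21x_2 + 143/84 → -2/3x_2^2 - 8/7x_2 + 143/84
  leading term x_2^2: subtract (-2/21)·g_1 from -2/3x_2^2 - 8/7x_2 + 143/84 → -10/7x_2 + 37/28
  leading term x_2: no divisor's leading term divides it; move -10/7x_2 to the remainder.
  leading term 1: no divisor's leading term divides it; move 37/28 to the remainder.
The remainder -3/28x_1 - 10/7x_2 + 37/28 is nonzero, so it would be added as the next basis element.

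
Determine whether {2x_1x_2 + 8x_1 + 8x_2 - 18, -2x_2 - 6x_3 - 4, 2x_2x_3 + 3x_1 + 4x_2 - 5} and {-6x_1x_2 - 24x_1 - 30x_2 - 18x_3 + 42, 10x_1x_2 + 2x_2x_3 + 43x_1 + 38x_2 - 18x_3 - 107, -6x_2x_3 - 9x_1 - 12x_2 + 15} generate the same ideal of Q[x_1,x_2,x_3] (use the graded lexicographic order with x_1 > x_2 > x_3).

Two ideals are equal iff their reduced Gröbner bases coincide (the reduced basis is unique for a fixed ordering).
Buchberger on the first generating set:
f_1 = 2x_1x_2 + 8x_1 + 8x_2 - 18, LT = x_1x_2.
f_2 = -2x_2 - 6x_3 - 4, LT = x_2.
f_3 = 2x_2x_3 + 3x_1 + 4x_2 - 5, LT = x_2x_3.

S(f_1,f_2): lcm = x_1x_2. S = -3x_1x_3 + 2x_1 + 4x_2 - 9.
  leading term x_1x_3: no divisor's leading term divides it; move -3x_1x_3 to the remainder.
  leading term x_1: no divisor's leading term divides it; move 2x_1 to the remainder.
  leading term x_2: subtract (-2)·f_2 from 4x_2 - 9 → -12x_3 - 17
  leading term x_3: no divisor's leading term divides it; move -12x_3 to the remainder.
  leading term 1: no divisor's leading term divides it; move -17 to the remainder.
  remainder -3x_1x_3 + 2x_1 - 12x_3 - 17 ≠ 0; add g_4 = -3x_1x_3 + 2x_1 - 12x_3 - 17 to the basis.

S(f_1,f_3): lcm = x_1x_2x_3. S = -3/2x_1^2 - 2x_1x_2 + 4x_1x_3 + 4x_2x_3 + 5/2x_1 - 9x_3.
  leading term x_1^2: no divisor's leading term divides it; move -3/2x_1^2 to the remainder.
  leading term x_1x_2: subtract (-1)·f_1 from -2x_1x_2 + 4x_1x_3 + 4x_2x_3 + 5/2x_1 - 9x_3 → 4x_1x_3 + 4x_2x_3 + 21/2x_1 + 8x_2 - 9x_3 - 18
  leading term x_1x_3: subtract (-4/3)·g_4 from 4x_1x_3 + 4x_2x_3 + 21/2x_1 + 8x_2 - 9x_3 - 18 → 4x_2x_3 + 79/6x_1 + 8x_2 - 25x_3 - 122/3
  leading term x_2x_3: subtract (-2x_3)·f_2 from 4x_2x_3 + 79/6x_1 + 8x_2 - 25x_3 - 122/3 → -12x_3^2 + 79/6x_1 + 8x_2 - 33x_3 - 122/3
  leading term x_3^2: no divisor's leading term divides it; move -12x_3^2 to the remainder.
  leading term x_1: no divisor's leading term divides it; move 79/6x_1 to the remainder.
  leading term x_2: subtract (-4)·f_2 from 8x_2 - 33x_3 - 122/3 → -57x_3 - 170/3
  leading term x_3: no divisor's leading term divides it; move -57x_3 to the remainder.
  leading term 1: no divisor's leading term divides it; move -170/3 to the remainder.
  remainder -3/2x_1^2 - 12x_3^2 + 79/6x_1 - 57x_3 - 170/3 ≠ 0; add g_5 = -3/2x_1^2 - 12x_3^2 + 79/6x_1 - 57x_3 - 170/3 to the basis.

S(f_2,f_3): lcm = x_2x_3. S = 3x_3^2 - 3/2x_1 - 2x_2 + 2x_3 + 5/2.
  leading term x_3^2: no divisor's leading term divides it; move 3x_3^2 to the remainder.
  leading term x_1: no divisor's leading term divides it; move -3/2x_1 to the remainder.
  leading term x_2: subtract (1)·f_2 from -2x_2 + 2x_3 + 5/2 → 8x_3 + 13/2
  leading term x_3: no divisor's leading term divides it; move 8x_3 to the remainder.
  leading term 1: no divisor's leading term divides it; move 13/2 to the remainder.
  remainder 3x_3^2 - 3/2x_1 + 8x_3 + 13/2 ≠ 0; add g_6 = 3x_3^2 - 3/2x_1 + 8x_3 + 13/2 to the basis.

The other S-polynomials (S(f_1,g_4), S(f_2,g_4), S(f_3,g_4), S(f_1,g_5), S(f_2,g_5), S(f_3,g_5), S(g_4,g_5), S(f_1,g_6), S(f_2,g_6), S(f_3,g_6), S(g_4,g_6), S(g_5,g_6)) all reduce to 0 modulo the current basis, so we have a Gröbner basis.
Inter-reduce: drop elements whose leading term is divisible by another's, tail-reduce, and make monic.
Reduced Gröbner basis: {x_1^2 - 43/9x_1 + 50/3x_3 + 184/9, x_1x_3 - 2/3x_1 + 4x_3 + 17/3, x_3^2 - 1/2x_1 + 8/3x_3 + 13/6, x_2 + 3x_3 + 2}.

Buchberger on the second generating set:
h_1 = -6x_1x_2 - 24x_1 - 30x_2 - 18x_3 + 42, LT = x_1x_2.
h_2 = 10x_1x_2 + 2x_2x_3 + 43x_1 + 38x_2 - 18x_3 - 107, LT = x_1x_2.
h_3 = -6x_2x_3 - 9x_1 - 12x_2 + 15, LT = x_2x_3.

S(h_1,h_2): lcm = x_1x_2. S = -1/5x_2x_3 - 3/10x_1 + 6/5x_2 + 24/5x_3 + 37/10.
  leading term x_2x_3: subtract (1/30)·h_3 from -1/5x_2x_3 - 3/10x_1 + 6/5x_2 + 24/5x_3 + 37/10 → 8/5x_2 + 24/5x_3 + 16/5
  leading term x_2: no divisor's leading term divides it; move 8/5x_2 to the remainder.
  leading term x_3: no divisor's leading term divides it; move 24/5x_3 to the remainder.
  leading term 1: no divisor's leading term divides it; move 16/5 to the remainder.
  remainder 8/5x_2 + 24/5x_3 + 16/5 ≠ 0; add k_4 = 8/5x_2 + 24/5x_3 + 16/5 to the basis.

S(h_1,h_3): lcm = x_1x_2x_3. S = -3/2x_1^2 - 2x_1x_2 + 4x_1x_3 + 5x_2x_3 + 3x_3^2 + 5/2x_1 - 7x_3.
  leading term x_1^2: no divisor's leading term divides it; move -3/2x_1^2 to the remainder.
  leading term x_1x_2: subtract (1/3)·h_1 from -2x_1x_2 + 4x_1x_3 + 5x_2x_3 + 3x_3^2 + 5/2x_1 - 7x_3 → 4x_1x_3 + 5x_2x_3 + 3x_3^2 + 21/2x_1 + 10x_2 - x_3 - 14
  leading term x_1x_3: no divisor's leading term divides it; move 4x_1x_3 to the remainder.
  leading term x_2x_3: subtract (-5/6)·h_3 from 5x_2x_3 + 3x_3^2 + 21/2x_1 + 10x_2 - x_3 - 14 → 3x_3^2 + 3x_1 - x_3 - 3/2
  leading term x_3^2: no divisor's leading term divides it; move 3x_3^2 to the remainder.
  leading term x_1: no divisor's leading term divides it; move 3x_1 to the remainder.
  leading term x_3: no divisor's leading term divides it; move -x_3 to the remainder.
  leading term 1: no divisor's leading term divides it; move -3/2 to the remainder.
  remainder -3/2x_1^2 + 4x_1x_3 + 3x_3^2 + 3x_1 - x_3 - 3/2 ≠ 0; add k_5 = -3/2x_1^2 + 4x_1x_3 + 3x_3^2 + 3x_1 - x_3 - 3/2 to the basis.

S(h_2,h_3): lcm = x_1x_2x_3. S = 1/5x_2x_3^2 - 3/2x_1^2 - 2x_1x_2 + 43/10x_1x_3 + 19/5x_2x_3 - 9/5x_3^2 + 5/2x_1 - 107/10x_3.
  leading term x_2x_3^2: subtract (-1/30x_3)·h_3 from 1/5x_2x_3^2 - 3/2x_1^2 - 2x_1x_2 + 43/10x_1x_3 + 19/5x_2x_3 - 9/5x_3^2 + 5/2x_1 - 107/10x_3 → -3/2x_1^2 - 2x_1x_2 + 4x_1x_3 + 17/5x_2x_3 - 9/5x_3^2 + 5/2x_1 - 51/5x_3
  leading term x_1^2: subtract (1)·k_5 from -3/2x_1^2 - 2x_1x_2 + 4x_1x_3 + 17/5x_2x_3 - 9/5x_3^2 + 5/2x_1 - 51/5x_3 → -2x_1x_2 + 17/5x_2x_3 - 24/5x_3^2 - 1/2x_1 - 46/5x_3 + 3/2
  leading term x_1x_2: subtract (1/3)·h_1 from -2x_1x_2 + 17/5x_2x_3 - 24/5x_3^2 - 1/2x_1 - 46/5x_3 + 3/2 → 17/5x_2x_3 - 24/5x_3^2 + 15/2x_1 + 10x_2 - 16/5x_3 - 25/2
  leading term x_2x_3: subtract (-17/30)·h_3 from 17/5x_2x_3 - 24/5x_3^2 + 15/2x_1 + 10x_2 - 16/5x_3 - 25/2 → -24/5x_3^2 + 12/5x_1 + 16/5x_2 - 16/5x_3 - 4
  leading term x_3^2: no divisor's leading term divides it; move -24/5x_3^2 to the remainder.
  leading term x_1: no divisor's leading term divides it; move 12/5x_1 to the remainder.
  leading term x_2: subtract (2)·k_4 from 16/5x_2 - 16/5x_3 - 4 → -64/5x_3 - 52/5
  leading term x_3: no divisor's leading term divides it; move -64/5x_3 to the remainder.
  leading term 1: no divisor's leading term divides it; move -52/5 to the remainder.
  remainder -24/5x_3^2 + 12/5x_1 - 64/5x_3 - 52/5 ≠ 0; add k_6 = -24/5x_3^2 + 12/5x_1 - 64/5x_3 - 52/5 to the basis.

S(h_1,k_4): lcm = x_1x_2. S = -3x_1x_3 + 2x_1 + 5x_2 + 3x_3 - 7.
  leading term x_1x_3: no divisor's leading term divides it; move -3x_1x_3 to the remainder.
  leading term x_1: no divisor's leading term divides it; move 2x_1 to the remainder.
  leading term x_2: subtract (25/8)·k_4 from 5x_2 + 3x_3 - 7 → -12x_3 - 17
  leading term x_3: no divisor's leading term divides it; move -12x_3 to the remainder.
  leading term 1: no divisor's leading term divides it; move -17 to the remainder.
  remainder -3x_1x_3 + 2x_1 - 12x_3 - 17 ≠ 0; add k_7 = -3x_1x_3 + 2x_1 - 12x_3 - 17 to the basis.

The other S-polynomials (S(h_2,k_4), S(h_3,k_4), S(h_1,k_5), S(h_2,k_5), S(h_3,k_5), S(k_4,k_5), S(h_1,k_6), S(h_2,k_6), S(h_3,k_6), S(k_4,k_6), S(k_5,k_6), S(h_1,k_7), S(h_2,k_7), S(h_3,k_7), S(k_4,k_7), S(k_5,k_7), S(k_6,k_7)) all reduce to 0 modulo the current basis, so we have a Gröbner basis.
Inter-reduce: drop elements whose leading term is divisible by another's, tail-reduce, and make monic.
Reduced Gröbner basis: {x_1^2 - 43/9x_1 + 50/3x_3 + 184/9, x_1x_3 - 2/3x_1 + 4x_3 + 17/3, x_3^2 - 1/2x_1 + 8/3x_3 + 13/6, x_2 + 3x_3 + 2}.

These coincide, so the ideals are equal.

Yes, the ideals are equal.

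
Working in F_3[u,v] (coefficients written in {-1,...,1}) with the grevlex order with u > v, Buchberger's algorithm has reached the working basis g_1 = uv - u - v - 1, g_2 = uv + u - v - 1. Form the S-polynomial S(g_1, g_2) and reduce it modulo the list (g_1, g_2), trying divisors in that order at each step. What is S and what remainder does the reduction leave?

lcm(LM(g_1), LM(g_2)) = uv.
S = (lcm/LT(g_1))·g_1 − (lcm/LT(g_2))·g_2 = u.
Reduce S modulo (g_1, g_2) in that order:
  leading term u: no divisor's leading term divides it; move u to the remainder.
The remainder u is nonzero, so it would be added as the next basis element.
An S-polynomial is built so that the two leading terms cancel; whether anything survives reduction is exactly the Gröbner-basis criterion.

S(g_1, g_2) = u; remainder on division = u.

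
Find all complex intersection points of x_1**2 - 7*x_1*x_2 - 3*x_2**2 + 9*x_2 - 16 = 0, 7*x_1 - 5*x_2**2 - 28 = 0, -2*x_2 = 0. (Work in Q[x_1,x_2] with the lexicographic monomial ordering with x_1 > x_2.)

Compute a lex Gröbner basis by Buchberger's algorithm.
f_1 = x_1**2 - 7*x_1*x_2 - 3*x_2**2 + 9*x_2 - 16, LT = x_1**2.
f_2 = 7*x_1 - 5*x_2**2 - 28, LT = x_1.
f_3 = -2*x_2, LT = x_2.

S(f_1,f_2): lcm = x_1**2. S = 5/7*x_1*x_2**2 - 7*x_1*x_2 + 4*x_1 - 3*x_2**2 + 9*x_2 - 16.
  leading term x_1*x_2**2: subtract (5/49*x_2**2)·f_2 from 5/7*x_1*x_2**2 - 7*x_1*x_2 + 4*x_1 - 3*x_2**2 + 9*x_2 - 16 → -7*x_1*x_2 + 4*x_1 + 25/49*x_2**4 - 1/7*x_2**2 + 9*x_2 - 16
  leading term x_1*x_2: subtract (-x_2)·f_2 from -7*x_1*x_2 + 4*x_1 + 25/49*x_2**4 - 1/7*x_2**2 + 9*x_2 - 16 → 4*x_1 + 25/49*x_2**4 - 5*x_2**3 - 1/7*x_2**2 - 19*x_2 - 16
  leading term x_1: subtract (4/7)·f_2 from 4*x_1 + 25/49*x_2**4 - 5*x_2**3 - 1/7*x_2**2 - 19*x_2 - 16 → 25/49*x_2**4 - 5*x_2**3 + 19/7*x_2**2 - 19*x_2
  leading term x_2**4: subtract (-25/98*x_2**3)·f_3 from 25/49*x_2**4 - 5*x_2**3 + 19/7*x_2**2 - 19*x_2 → -5*x_2**3 + 19/7*x_2**2 - 19*x_2
  leading term x_2**3: subtract (5/2*x_2**2)·f_3 from -5*x_2**3 + 19/7*x_2**2 - 19*x_2 → 19/7*x_2**2 - 19*x_2
  leading term x_2**2: subtract (-19/14*x_2)·f_3 from 19/7*x_2**2 - 19*x_2 → -19*x_2
  leading term x_2: subtract (19/2)·f_3 from -19*x_2 → 0
  remainder 0.

S(f_1,f_3): leading monomials are coprime, so the S-polynomial reduces to 0 (Buchberger's first criterion).
S(f_2,f_3): leading monomials are coprime, so the S-polynomial reduces to 0 (Buchberger's first criterion).
Every S-polynomial of the final basis reduces to 0, so we have a Gröbner basis.
Inter-reduce: drop elements whose leading term is divisible by another's, tail-reduce, and make monic.
Reduced Gröbner basis: {x_1 - 4, x_2}.

A lex Gröbner basis eliminates variables successively. Here x_2 depends only on x_2, with roots {0}; lifting each root through the earlier basis elements recovers the full solutions.
  x_2 = 0: the earlier basis element becomes x_1 - 4 = 0, giving x_1 = 4 — point (4, 0).
A lex Gröbner basis triangularizes the system, enabling back-substitution.

{(4, 0)}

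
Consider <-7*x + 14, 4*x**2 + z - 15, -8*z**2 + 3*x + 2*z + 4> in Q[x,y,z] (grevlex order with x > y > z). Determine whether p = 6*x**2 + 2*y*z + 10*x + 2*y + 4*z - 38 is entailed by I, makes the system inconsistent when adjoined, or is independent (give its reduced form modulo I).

First compute the reduced Gröbner basis of I by Buchberger's algorithm.
f_1 = -7*x + 14, LT = x.
f_2 = 4*x**2 + z - 15, LT = x**2.
f_3 = -8*z**2 + 3*x + 2*z + 4, LT = z**2.

S(f_1,f_2): lcm = x**2. S = -2*x - 1/4*z + 15/4.
  leading term x: subtract (2/7)·f_1 from -2*x - 1/4*z + 15/4 → -1/4*z - 1/4
  leading term z: no divisor's leading term divides it; move -1/4*z to the remainder.
  leading term 1: no divisor's leading term divides it; move -1/4 to the remainder.
  remainder -1/4*z - 1/4 ≠ 0; add h_4 = -1/4*z - 1/4 to the basis.

The other S-polynomials (S(f_1,f_3), S(f_2,f_3), S(f_1,h_4), S(f_2,h_4), S(f_3,h_4)) all reduce to 0 modulo the current basis, so we have a Gröbner basis.
Inter-reduce: drop elements whose leading term is divisible by another's, tail-reduce, and make monic.
Reduced Gröbner basis: {x - 2, z + 1}.
Label its elements g_1 = x - 2, g_2 = z + 1.

Reduce p = 6*x**2 + 2*y*z + 10*x + 2*y + 4*z - 38 modulo G:
  leading term x**2: subtract (6*x)·g_1 from 6*x**2 + 2*y*z + 10*x + 2*y + 4*z - 38 → 2*y*z + 22*x + 2*y + 4*z - 38
  leading term y*z: subtract (2*y)·g_2 from 2*y*z + 22*x + 2*y + 4*z - 38 → 22*x + 4*z - 38
  leading term x: subtract (22)·g_1 from 22*x + 4*z - 38 → 4*z + 6
  leading term z: subtract (4)·g_2 from 4*z + 6 → 2
  leading term 1: no divisor's leading term divides it; move 2 to the remainder.
  normal form = 2.
The normal form is nonzero, so p ∉ I. Since p minus its normal form lies in I, I + (p) = I + (r) where r = 2; decide whether this ideal is the whole ring.
Here r = 2 is a nonzero constant, hence a unit: 1 ∈ I + (p), the Gröbner basis of I + (p) is {1}, and the enlarged system has no common solution — adjoining p is inconsistent.

Adjoining 6*x**2 + 2*y*z + 10*x + 2*y + 4*z - 38 makes the ideal the whole ring: the system is inconsistent.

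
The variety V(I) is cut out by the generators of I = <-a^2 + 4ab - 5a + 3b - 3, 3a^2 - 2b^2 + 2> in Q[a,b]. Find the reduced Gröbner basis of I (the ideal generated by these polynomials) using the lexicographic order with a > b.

This is the nonlinear analogue of row-reducing a linear system.

f_1 = -a^2 + 4ab - 5a + 3b - 3, LT = a^2.
f_2 = 3a^2 - 2b^2 + 2, LT = a^2.

S(f_1,f_2): lcm = a^2. S = -4ab + 5a + 2/3b^2 - 3b + 7/3.
  leading term ab: no divisor's leading term divides it; move -4ab to the remainder.
  leading term a: no divisor's leading term divides it; move 5a to the remainder.
  leading term b^2: no divisor's leading term divides it; move 2/3b^2 to the remainder.
  leading term b: no divisor's leading term divides it; move -3b to the remainder.
  leading term 1: no divisor's leading term divides it; move 7/3 to the remainder.
  remainder -4ab + 5a + 2/3b^2 - 3b + 7/3 ≠ 0; add g_3 = -4ab + 5a + 2/3b^2 - 3b + 7/3 to the basis.

S(f_1,g_3): lcm = a^2b. S = 5/4a^2 - 23/6ab^2 + 17/4ab + 7/12a - 3b^2 + 3b.
  leading term a^2: subtract (-5/4)·f_1 from 5/4a^2 - 23/6ab^2 + 17/4ab + 7/12a - 3b^2 + 3b → -23/6ab^2 + 37/4ab - 17/3a - 3b^2 + 27/4b - 15/4
  leading term ab^2: subtract (23/24b)·g_3 from -23/6ab^2 + 37/4ab - 17/3a - 3b^2 + 27/4b - 15/4 → 107/24ab - 17/3a - 23/36b^3 - 1/8b^2 + 325/72b - 15/4
  leading term ab: subtract (-107/96)·g_3 from 107/24ab - 17/3a - 23/36b^3 - 1/8b^2 + 325/72b - 15/4 → -3/32a - 23/36b^3 + 89/144b^2 + 337/288b - 331/288
  leading term a: no divisor's leading term divides it; move -3/32a to the remainder.
  leading term b^3: no divisor's leading term divides it; move -23/36b^3 to the remainder.
  leading term b^2: no divisor's leading term divides it; move 89/144b^2 to the remainder.
  leading term b: no divisor's leading term divides it; move 337/288b to the remainder.
  leading term 1: no divisor's leading term divides it; move -331/288 to the remainder.
  remainder -3/32a - 23/36b^3 + 89/144b^2 + 337/288b - 331/288 ≠ 0; add g_4 = -3/32a - 23/36b^3 + 89/144b^2 + 337/288b - 331/288 to the basis.

S(f_1,g_4): lcm = a^2. S = -184/27ab^3 + 178/27ab^2 + 229/27ab - 196/27a - 3b + 3.
  leading term ab^3: subtract (46/27b^2)·g_3 from -184/27ab^3 + 178/27ab^2 + 229/27ab - 196/27a - 3b + 3 → -52/27ab^2 + 229/27ab - 196/27a - 92/81b^4 + 46/9b^3 - 322/81b^2 - 3b + 3
  leading term ab^2: subtract (13/27b)·g_3 from -52/27ab^2 + 229/27ab - 196/27a - 92/81b^4 + 46/9b^3 - 322/81b^2 - 3b + 3 → 164/27ab - 196/27a - 92/81b^4 + 388/81b^3 - 205/81b^2 - 334/81b + 3
  leading term ab: subtract (-41/27)·g_3 from 164/27ab - 196/27a - 92/81b^4 + 388/81b^3 - 205/81b^2 - 334/81b + 3 → 1/3a - 92/81b^4 + 388/81b^3 - 41/27b^2 - 703/81b + 530/81
  leading term a: subtract (-32/9)·g_4 from 1/3a - 92/81b^4 + 388/81b^3 - 41/27b^2 - 703/81b + 530/81 → -92/81b^4 + 68/27b^3 + 55/81b^2 - 122/27b + 199/81
  leading term b^4: no divisor's leading term divides it; move -92/81b^4 to the remainder.
  leading term b^3: no divisor's leading term divides it; move 68/27b^3 to the remainder.
  leading term b^2: no divisor's leading term divides it; move 55/81b^2 to the remainder.
  leading term b: no divisor's leading term divides it; move -122/27b to the remainder.
  leading term 1: no divisor's leading term divides it; move 199/81 to the remainder.
  remainder -92/81b^4 + 68/27b^3 + 55/81b^2 - 122/27b + 199/81 ≠ 0; add g_5 = -92/81b^4 + 68/27b^3 + 55/81b^2 - 122/27b + 199/81 to the basis.

The other S-polynomials (S(f_2,g_3), S(f_2,g_4), S(g_3,g_4), S(f_1,g_5), S(f_2,g_5), S(g_3,g_5), S(g_4,g_5)) all reduce to 0 modulo the current basis, so we have a Gröbner basis.
Inter-reduce: drop elements whose leading term is divisible by another's, tail-reduce, and make monic.

G = {a + 184/27b^3 - 178/27b^2 - 337/27b + 331/27, b^4 - 51/23b^3 - 55/92b^2 + 183/46b - 199/92}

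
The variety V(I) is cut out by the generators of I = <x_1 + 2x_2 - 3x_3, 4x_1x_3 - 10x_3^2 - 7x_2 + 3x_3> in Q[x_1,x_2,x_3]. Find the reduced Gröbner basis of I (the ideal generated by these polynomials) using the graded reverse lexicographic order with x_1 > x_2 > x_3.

The reduced Gröbner basis is the canonical form of the ideal for this ordering.

f_1 = x_1 + 2x_2 - 3x_3, LT = x_1.
f_2 = 4x_1x_3 - 10x_3^2 - 7x_2 + 3x_3, LT = x_1x_3.

S(f_1,f_2): lcm = x_1x_3. S = 2x_2x_3 - 1/2x_3^2 + 7/4x_2 - 3/4x_3.
  reduce S modulo (f_1, f_2):
  remainder 2x_2x_3 - 1/2x_3^2 + 7/4x_2 - 3/4x_3 ≠ 0; add g_3 = 2x_2x_3 - 1/2x_3^2 + 7/4x_2 - 3/4x_3 to the basis.

The other S-polynomials (S(f_1,g_3), S(f_2,g_3)) all reduce to 0 modulo the current basis, so we have a Gröbner basis.
Inter-reduce: drop elements whose leading term is divisible by another's, tail-reduce, and make monic.

G = {x_2x_3 - 1/4x_3^2 + 7/8x_2 - 3/8x_3, x_1 + 2x_2 - 3x_3}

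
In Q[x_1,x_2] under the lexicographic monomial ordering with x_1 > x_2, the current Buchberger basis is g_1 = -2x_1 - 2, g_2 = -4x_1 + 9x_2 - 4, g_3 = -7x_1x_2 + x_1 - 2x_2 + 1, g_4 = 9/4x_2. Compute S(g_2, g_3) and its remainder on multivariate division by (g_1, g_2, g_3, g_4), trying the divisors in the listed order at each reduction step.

lcm(LM(g_2), LM(g_3)) = x_1x_2.
S = (lcm/LT(g_2))·g_2 − (lcm/LT(g_3))·g_3 = 1/7x_1 - 9/4x_2^2 + 5/7x_2 + 1/7.
Reduce S modulo (g_1, g_2, g_3, g_4) in that order:
  leading term x_1: subtract (-1/14)·g_1 from 1/7x_1 - 9/4x_2^2 + 5/7x_2 + 1/7 → -9/4x_2^2 + 5/7x_2
  leading term x_2^2: subtract (-x_2)·g_4 from -9/4x_2^2 + 5/7x_2 → 5/7x_2
  leading term x_2: subtract (20/63)·g_4 from 5/7x_2 → 0
The remainder is 0, so this S-polynomial contributes no new basis element.

S(g_2, g_3) = 1/7x_1 - 9/4x_2^2 + 5/7x_2 + 1/7; remainder on division = 0.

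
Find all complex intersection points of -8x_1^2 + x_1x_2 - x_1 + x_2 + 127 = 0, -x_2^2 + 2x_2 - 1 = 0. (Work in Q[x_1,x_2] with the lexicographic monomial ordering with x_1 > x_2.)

{(-4, 1), (4, 1)}

Compute a lex Gröbner basis by Buchberger's algorithm.
f_1 = -8x_1^2 + x_1x_2 - x_1 + x_2 + 127, LT = x_1^2.
f_2 = -x_2^2 + 2x_2 - 1, LT = x_2^2.

The S-polynomials (S(f_1,f_2)) all reduce to 0 modulo the current basis, so we have a Gröbner basis.
Inter-reduce: drop elements whose leading term is divisible by another's, tail-reduce, and make monic.
Reduced Gröbner basis: {x_1^2 - 1/8x_1x_2 + 1/8x_1 - 1/8x_2 - 127/8, x_2^2 - 2x_2 + 1}.

Since the basis is lex-ordered, x_2^2 - 2x_2 + 1 is univariate in x_2. Its roots are {1}. Back-substituting each root into the other basis elements fixes the other coordinates.
  x_2 = 1: the earlier basis element becomes x_1^2 - 16 = 0, giving x_1 = -4, 4 — points (-4, 1), (4, 1).
Each listed point satisfies every original equation (direct substitution).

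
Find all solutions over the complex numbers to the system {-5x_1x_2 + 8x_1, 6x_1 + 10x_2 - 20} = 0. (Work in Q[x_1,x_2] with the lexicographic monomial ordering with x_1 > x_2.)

{(2/3, 8/5), (0, 2)}

Compute a lex Gröbner basis by Buchberger's algorithm.
f_1 = -5x_1x_2 + 8x_1, LT = x_1x_2.
f_2 = 6x_1 + 10x_2 - 20, LT = x_1.

S(f_1,f_2): lcm = x_1x_2. S = -8/5x_1 - 5/3x_2^2 + 10/3x_2.
  leading term x_1: subtract (-4/15)·f_2 from -8/5x_1 - 5/3x_2^2 + 10/3x_2 → -5/3x_2^2 + 6x_2 - 16/3
  leading term x_2^2: no divisor's leading term divides it; move -5/3x_2^2 to the remainder.
  leading term x_2: no divisor's leading term divides it; move 6x_2 to the remainder.
  leading term 1: no divisor's leading term divides it; move -16/3 to the remainder.
  remainder -5/3x_2^2 + 6x_2 - 16/3 ≠ 0; add h_3 = -5/3x_2^2 + 6x_2 - 16/3 to the basis.

The other S-polynomials (S(f_1,h_3), S(f_2,h_3)) all reduce to 0 modulo the current basis, so we have a Gröbner basis.
Inter-reduce: drop elements whose leading term is divisible by another's, tail-reduce, and make monic.
Reduced Gröbner basis: {x_1 + 5/3x_2 - 10/3, x_2^2 - 18/5x_2 + 16/5}.

The lex basis is triangular: the last element involves only x_2. Solving x_2^2 - 18/5x_2 + 16/5 = 0 gives x_2 ∈ {8/5, 2}; substituting each value into the earlier elements determines the remaining variables.
  x_2 = 8/5: the earlier basis element becomes x_1 - 2/3 = 0, giving x_1 = 2/3 — point (2/3, 8/5).
  x_2 = 2: the earlier basis element becomes x_1 = 0, giving x_1 = 0 — point (0, 2).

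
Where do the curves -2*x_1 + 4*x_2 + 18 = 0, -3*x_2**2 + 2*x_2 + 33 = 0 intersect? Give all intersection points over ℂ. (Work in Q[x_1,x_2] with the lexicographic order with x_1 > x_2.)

{(3, -3), (49/3, 11/3)}

Compute a lex Gröbner basis by Buchberger's algorithm.
f_1 = -2*x_1 + 4*x_2 + 18, LT = x_1.
f_2 = -3*x_2**2 + 2*x_2 + 33, LT = x_2**2.

The S-polynomials (S(f_1,f_2)) all reduce to 0 modulo the current basis, so we have a Gröbner basis.
Inter-reduce: drop elements whose leading term is divisible by another's, tail-reduce, and make monic.
Reduced Gröbner basis: {x_1 - 2*x_2 - 9, x_2**2 - 2/3*x_2 - 11}.

The lex basis is triangular: the last element involves only x_2. Solving x_2**2 - 2/3*x_2 - 11 = 0 gives x_2 ∈ {-3, 11/3}; substituting each value into the earlier elements determines the remaining variables.
  x_2 = -3: the earlier basis element becomes x_1 - 3 = 0, giving x_1 = 3 — point (3, -3).
  x_2 = 11/3: the earlier basis element becomes x_1 - 49/3 = 0, giving x_1 = 49/3 — point (49/3, 11/3).
Check: every point annihilates each of the original generators.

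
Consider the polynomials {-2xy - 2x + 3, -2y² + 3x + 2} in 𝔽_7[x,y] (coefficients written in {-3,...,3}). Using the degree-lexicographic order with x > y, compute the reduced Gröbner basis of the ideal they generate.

Buchberger's algorithm terminates because the ascending chain of leading-term ideals stabilizes.

f_1 = -2xy - 2x + 3, LT = xy.
f_2 = -2y² + 3x + 2, LT = y².

S(f_1,f_2): lcm = xy². S = -2x² + xy + x + 2y.
  leading term x²: no divisor's leading term divides it; move -2x² to the remainder.
  leading term xy: subtract (3)·f_1 from xy + x + 2y → 2y - 2
  leading term y: no divisor's leading term divides it; move 2y to the remainder.
  leading term 1: no divisor's leading term divides it; move -2 to the remainder.
  remainder -2x² + 2y - 2 ≠ 0; add g_3 = -2x² + 2y - 2 to the basis.

S(f_1,g_3): lcm = x²y. S = x² + y² + 2x - y.
  leading term x²: subtract (3)·g_3 from x² + y² + 2x - y → y² + 2x - 1
  leading term y²: subtract (3)·f_2 from y² + 2x - 1 → 0
  remainder 0.

S(f_2,g_3): leading monomials are coprime, so the S-polynomial reduces to 0 (Buchberger's first criterion).
Every S-polynomial of the final basis reduces to 0, so we have a Gröbner basis.

G = {x² - y + 1, xy + x + 2, y² + 2x - 1}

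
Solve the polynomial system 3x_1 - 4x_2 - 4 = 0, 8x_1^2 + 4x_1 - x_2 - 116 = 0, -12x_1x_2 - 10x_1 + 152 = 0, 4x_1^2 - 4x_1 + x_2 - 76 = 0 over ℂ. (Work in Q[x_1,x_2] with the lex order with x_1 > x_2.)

Compute a lex Gröbner basis by Buchberger's algorithm.
f_1 = 3x_1 - 4x_2 - 4, LT = x_1.
f_2 = 8x_1^2 + 4x_1 - x_2 - 116, LT = x_1^2.
f_3 = -12x_1x_2 - 10x_1 + 152, LT = x_1x_2.
f_4 = 4x_1^2 - 4x_1 + x_2 - 76, LT = x_1^2.

S(f_1,f_2): lcm = x_1^2. S = -4/3x_1x_2 - 11/6x_1 + 1/8x_2 + 29/2.
  reduce S modulo (f_1, f_2, f_3, f_4):
  remainder -16/9x_2^2 - 295/72x_2 + 217/18 ≠ 0; add h_5 = -16/9x_2^2 - 295/72x_2 + 217/18 to the basis.

S(f_1,f_3): lcm = x_1x_2. S = -5/6x_1 - 4/3x_2^2 - 4/3x_2 + 38/3.
  reduce S modulo (f_1, f_2, f_3, f_4, h_5):
  remainder 181/288x_2 + 181/72 ≠ 0; add h_6 = 181/288x_2 + 181/72 to the basis.

The other S-polynomials (S(f_1,f_4), S(f_2,f_3), S(f_2,f_4), S(f_3,f_4), S(f_1,h_5), S(f_2,h_5), S(f_3,h_5), S(f_4,h_5), S(f_1,h_6), S(f_2,h_6), S(f_3,h_6), S(f_4,h_6), S(h_5,h_6)) all reduce to 0 modulo the current basis, so we have a Gröbner basis.
Inter-reduce: drop elements whose leading term is divisible by another's, tail-reduce, and make monic.
Reduced Gröbner basis: {x_1 + 4, x_2 + 4}.

Elimination: the polynomial x_2 + 4 lies in the elimination ideal for x_2, so x_2 ∈ {-4}. For each such x_2, the remaining basis elements (now univariate) give the rest of the solution.
  x_2 = -4: the earlier basis element becomes x_1 + 4 = 0, giving x_1 = -4 — point (-4, -4).

{(-4, -4)}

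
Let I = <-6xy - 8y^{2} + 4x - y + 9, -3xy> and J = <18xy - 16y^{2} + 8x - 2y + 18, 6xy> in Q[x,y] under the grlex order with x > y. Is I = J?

Two ideals are equal iff their reduced Gröbner bases coincide (the reduced basis is unique for a fixed ordering).
Buchberger on the first generating set:
f_1 = -6xy - 8y^{2} + 4x - y + 9, LT = xy.
f_2 = -3xy, LT = xy.

S(f_1,f_2): lcm = xy. S = \tfrac{4}{3}y^{2} - \tfrac{2}{3}x + \tfrac{1}{6}y - \tfrac{3}{2}.
  leading term y^{2}: no divisor's leading term divides it; move \tfrac{4}{3}y^{2} to the remainder.
  leading term x: no divisor's leading term divides it; move -\tfrac{2}{3}x to the remainder.
  leading term y: no divisor's leading term divides it; move \tfrac{1}{6}y to the remainder.
  leading term 1: no divisor's leading term divides it; move -\tfrac{3}{2} to the remainder.
  remainder \tfrac{4}{3}y^{2} - \tfrac{2}{3}x + \tfrac{1}{6}y - \tfrac{3}{2} ≠ 0; add g_3 = \tfrac{4}{3}y^{2} - \tfrac{2}{3}x + \tfrac{1}{6}y - \tfrac{3}{2} to the basis.

S(f_1,g_3): lcm = xy^{2}. S = \tfrac{4}{3}y^{3} + \tfrac{1}{2}x^{2} - \tfrac{19}{24}xy + \tfrac{1}{6}y^{2} + \tfrac{9}{8}x - \tfrac{3}{2}y.
  leading term y^{3}: subtract (y)·g_3 from \tfrac{4}{3}y^{3} + \tfrac{1}{2}x^{2} - \tfrac{19}{24}xy + \tfrac{1}{6}y^{2} + \tfrac{9}{8}x - \tfrac{3}{2}y → \tfrac{1}{2}x^{2} - \tfrac{1}{8}xy + \tfrac{9}{8}x
  leading term x^{2}: no divisor's leading term divides it; move \tfrac{1}{2}x^{2} to the remainder.
  leading term xy: subtract (\tfrac{1}{48})·f_1 from -\tfrac{1}{8}xy + \tfrac{9}{8}x → \tfrac{1}{6}y^{2} + \tfrac{25}{24}x + \tfrac{1}{48}y - \tfrac{3}{16}
  leading term y^{2}: subtract (\tfrac{1}{8})·g_3 from \tfrac{1}{6}y^{2} + \tfrac{25}{24}x + \tfrac{1}{48}y - \tfrac{3}{16} → \tfrac{9}{8}x
  leading term x: no divisor's leading term divides it; move \tfrac{9}{8}x to the remainder.
  remainder \tfrac{1}{2}x^{2} + \tfrac{9}{8}x ≠ 0; add g_4 = \tfrac{1}{2}x^{2} + \tfrac{9}{8}x to the basis.

The other S-polynomials (S(f_2,g_3), S(f_1,g_4), S(f_2,g_4), S(g_3,g_4)) all reduce to 0 modulo the current basis, so we have a Gröbner basis.
Inter-reduce: drop elements whose leading term is divisible by another's, tail-reduce, and make monic.
Reduced Gröbner basis: {x^{2} + \tfrac{9}{4}x, xy, y^{2} - \tfrac{1}{2}x + \tfrac{1}{8}y - \tfrac{9}{8}}.

Buchberger on the second generating set:
h_1 = 18xy - 16y^{2} + 8x - 2y + 18, LT = xy.
h_2 = 6xy, LT = xy.

S(h_1,h_2): lcm = xy. S = -\tfrac{8}{9}y^{2} + \tfrac{4}{9}x - \tfrac{1}{9}y + 1.
  leading term y^{2}: no divisor's leading term divides it; move -\tfrac{8}{9}y^{2} to the remainder.
  leading term x: no divisor's leading term divides it; move \tfrac{4}{9}x to the remainder.
  leading term y: no divisor's leading term divides it; move -\tfrac{1}{9}y to the remainder.
  leading term 1: no divisor's leading term divides it; move 1 to the remainder.
  remainder -\tfrac{8}{9}y^{2} + \tfrac{4}{9}x - \tfrac{1}{9}y + 1 ≠ 0; add k_3 = -\tfrac{8}{9}y^{2} + \tfrac{4}{9}x - \tfrac{1}{9}y + 1 to the basis.

S(h_1,k_3): lcm = xy^{2}. S = -\tfrac{8}{9}y^{3} + \tfrac{1}{2}x^{2} + \tfrac{23}{72}xy - \tfrac{1}{9}y^{2} + \tfrac{9}{8}x + y.
  leading term y^{3}: subtract (y)·k_3 from -\tfrac{8}{9}y^{3} + \tfrac{1}{2}x^{2} + \tfrac{23}{72}xy - \tfrac{1}{9}y^{2} + \tfrac{9}{8}x + y → \tfrac{1}{2}x^{2} - \tfrac{1}{8}xy + \tfrac{9}{8}x
  leading term x^{2}: no divisor's leading term divides it; move \tfrac{1}{2}x^{2} to the remainder.
  leading term xy: subtract (-\tfrac{1}{144})·h_1 from -\tfrac{1}{8}xy + \tfrac{9}{8}x → -\tfrac{1}{9}y^{2} + \tfrac{85}{72}x - \tfrac{1}{72}y + \tfrac{1}{8}
  leading term y^{2}: subtract (\tfrac{1}{8})·k_3 from -\tfrac{1}{9}y^{2} + \tfrac{85}{72}x - \tfrac{1}{72}y + \tfrac{1}{8} → \tfrac{9}{8}x
  leading term x: no divisor's leading term divides it; move \tfrac{9}{8}x to the remainder.
  remainder \tfrac{1}{2}x^{2} + \tfrac{9}{8}x ≠ 0; add k_4 = \tfrac{1}{2}x^{2} + \tfrac{9}{8}x to the basis.

The other S-polynomials (S(h_2,k_3), S(h_1,k_4), S(h_2,k_4), S(k_3,k_4)) all reduce to 0 modulo the current basis, so we have a Gröbner basis.
Inter-reduce: drop elements whose leading term is divisible by another's, tail-reduce, and make monic.
Reduced Gröbner basis: {x^{2} + \tfrac{9}{4}x, xy, y^{2} - \tfrac{1}{2}x + \tfrac{1}{8}y - \tfrac{9}{8}}.

Same reduced basis, so the two generating sets span the same ideal.

Yes, the ideals are equal.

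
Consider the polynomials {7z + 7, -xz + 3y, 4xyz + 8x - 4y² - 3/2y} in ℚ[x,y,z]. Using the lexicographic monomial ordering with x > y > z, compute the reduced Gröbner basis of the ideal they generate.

G = {x + 3y, y² - 51/16y, z + 1}

f_1 = 7z + 7, LT = z.
f_2 = -xz + 3y, LT = xz.
f_3 = 4xyz + 8x - 4y² - 3/2y, LT = xyz.

S(f_1,f_2): lcm = xz. S = x + 3y.
  leading term x: no divisor's leading term divides it; move x to the remainder.
  leading term y: no divisor's leading term divides it; move 3y to the remainder.
  remainder x + 3y ≠ 0; add g_4 = x + 3y to the basis.

S(f_1,f_3): lcm = xyz. S = xy - 2x + y² + ⅜y.
  leading term xy: subtract (y)·g_4 from xy - 2x + y² + ⅜y → -2x - 2y² + ⅜y
  leading term x: subtract (-2)·g_4 from -2x - 2y² + ⅜y → -2y² + 51/8y
  leading term y²: no divisor's leading term divides it; move -2y² to the remainder.
  leading term y: no divisor's leading term divides it; move 51/8y to the remainder.
  remainder -2y² + 51/8y ≠ 0; add g_5 = -2y² + 51/8y to the basis.

S(f_2,f_3): lcm = xyz. S = -2x - 2y² + ⅜y.
  leading term x: subtract (-2)·g_4 from -2x - 2y² + ⅜y → -2y² + 51/8y
  leading term y²: subtract (1)·g_5 from -2y² + 51/8y → 0
  remainder 0.

S(f_1,g_4): leading monomials are coprime, so the S-polynomial reduces to 0 (Buchberger's first criterion).
S(f_2,g_4): lcm = xz. S = -3yz - 3y.
  leading term yz: subtract (-3/7y)·f_1 from -3yz - 3y → 0
  remainder 0.

S(f_3,g_4): lcm = xyz. S = 2x - 3y²z - y² - ⅜y.
  leading term x: subtract (2)·g_4 from 2x - 3y²z - y² - ⅜y → -3y²z - y² - 51/8y
  leading term y²z: subtract (-3/7y²)·f_1 from -3y²z - y² - 51/8y → 2y² - 51/8y
  leading term y²: subtract (-1)·g_5 from 2y² - 51/8y → 0
  remainder 0.

S(f_1,g_5): leading monomials are coprime, so the S-polynomial reduces to 0 (Buchberger's first criterion).
S(f_2,g_5): leading monomials are coprime, so the S-polynomial reduces to 0 (Buchberger's first criterion).
S(f_3,g_5): lcm = xy²z. S = 51/16xyz + 2xy - y³ - ⅜y².
  leading term xyz: subtract (51/112xy)·f_1 from 51/16xyz + 2xy - y³ - ⅜y² → -19/16xy - y³ - ⅜y²
  leading term xy: subtract (-19/16y)·g_4 from -19/16xy - y³ - ⅜y² → -y³ + 51/16y²
  leading term y³: subtract (½y)·g_5 from -y³ + 51/16y² → 0
  remainder 0.

S(g_4,g_5): leading monomials are coprime, so the S-polynomial reduces to 0 (Buchberger's first criterion).
Every S-polynomial of the final basis reduces to 0, so we have a Gröbner basis.
Inter-reduce: drop elements whose leading term is divisible by another's, tail-reduce, and make monic.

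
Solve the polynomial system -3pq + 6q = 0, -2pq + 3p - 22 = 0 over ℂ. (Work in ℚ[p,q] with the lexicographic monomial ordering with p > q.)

Compute a lex Gröbner basis by Buchberger's algorithm.
f_1 = -3pq + 6q, LT = pq.
f_2 = -2pq + 3p - 22, LT = pq.

S(f_1,f_2): lcm = pq. S = 3/2p - 2q - 11.
  leading term p: no divisor's leading term divides it; move 3/2p to the remainder.
  leading term q: no divisor's leading term divides it; move -2q to the remainder.
  leading term 1: no divisor's leading term divides it; move -11 to the remainder.
  remainder 3/2p - 2q - 11 ≠ 0; add h_3 = 3/2p - 2q - 11 to the basis.

S(f_1,h_3): lcm = pq. S = 4/3q² + 16/3q.
  leading term q²: no divisor's leading term divides it; move 4/3q² to the remainder.
  leading term q: no divisor's leading term divides it; move 16/3q to the remainder.
  remainder 4/3q² + 16/3q ≠ 0; add h_4 = 4/3q² + 16/3q to the basis.

The other S-polynomials (S(f_2,h_3), S(f_1,h_4), S(f_2,h_4), S(h_3,h_4)) all reduce to 0 modulo the current basis, so we have a Gröbner basis.
Inter-reduce: drop elements whose leading term is divisible by another's, tail-reduce, and make monic.
Reduced Gröbner basis: {p - 4/3q - 22/3, q² + 4q}.

The lex basis is triangular: the last element involves only q. Solving q² + 4q = 0 gives q ∈ {-4, 0}; substituting each value into the earlier elements determines the remaining variables.
  q = -4: the earlier basis element becomes p - 2 = 0, giving p = 2 — point (2, -4).
  q = 0: the earlier basis element becomes p - 22/3 = 0, giving p = 22/3 — point (22/3, 0).
Check: every point annihilates each of the original generators.

{(2, -4), (22/3, 0)}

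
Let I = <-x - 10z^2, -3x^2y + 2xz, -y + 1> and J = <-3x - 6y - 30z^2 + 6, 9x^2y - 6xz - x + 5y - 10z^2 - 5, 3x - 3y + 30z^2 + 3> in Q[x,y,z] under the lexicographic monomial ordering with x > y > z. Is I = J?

For a fixed monomial order, each ideal has a unique reduced Gröbner basis; comparing bases decides equality.
Buchberger on the first generating set:
f_1 = -x - 10z^2, LT = x.
f_2 = -3x^2y + 2xz, LT = x^2y.
f_3 = -y + 1, LT = y.

S(f_1,f_2): lcm = x^2y. S = 10xyz^2 + 2/3xz.
  leading term xyz^2: subtract (-10yz^2)·f_1 from 10xyz^2 + 2/3xz → 2/3xz - 100yz^4
  leading term xz: subtract (-2/3z)·f_1 from 2/3xz - 100yz^4 → -100yz^4 - 20/3z^3
  leading term yz^4: subtract (100z^4)·f_3 from -100yz^4 - 20/3z^3 → -100z^4 - 20/3z^3
  leading term z^4: no divisor's leading term divides it; move -100z^4 to the remainder.
  leading term z^3: no divisor's leading term divides it; move -20/3z^3 to the remainder.
  remainder -100z^4 - 20/3z^3 ≠ 0; add g_4 = -100z^4 - 20/3z^3 to the basis.

The other S-polynomials (S(f_1,f_3), S(f_2,f_3), S(f_1,g_4), S(f_2,g_4), S(f_3,g_4)) all reduce to 0 modulo the current basis, so we have a Gröbner basis.
Inter-reduce: drop elements whose leading term is divisible by another's, tail-reduce, and make monic.
Reduced Gröbner basis: {x + 10z^2, y - 1, z^4 + 1/15z^3}.

Buchberger on the second generating set:
h_1 = -3x - 6y - 30z^2 + 6, LT = x.
h_2 = 9x^2y - 6xz - x + 5y - 10z^2 - 5, LT = x^2y.
h_3 = 3x - 3y + 30z^2 + 3, LT = x.

S(h_1,h_2): lcm = x^2y. S = 2xy^2 + 10xyz^2 - 2xy + 2/3xz + 1/9x - 5/9y + 10/9z^2 + 5/9.
  leading term xy^2: subtract (-2/3y^2)·h_1 from 2xy^2 + 10xyz^2 - 2xy + 2/3xz + 1/9x - 5/9y + 10/9z^2 + 5/9 → 10xyz^2 - 2xy + 2/3xz + 1/9x - 4y^3 - 20y^2z^2 + 4y^2 - 5/9y + 10/9z^2 + 5/9
  leading term xyz^2: subtract (-10/3yz^2)·h_1 from 10xyz^2 - 2xy + 2/3xz + 1/9x - 4y^3 - 20y^2z^2 + 4y^2 - 5/9y + 10/9z^2 + 5/9 → -2xy + 2/3xz + 1/9x - 4y^3 - 40y^2z^2 + 4y^2 - 100yz^4 + 20yz^2 - 5/9y + 10/9z^2 + 5/9
  leading term xy: subtract (2/3y)·h_1 from -2xy + 2/3xz + 1/9x - 4y^3 - 40y^2z^2 + 4y^2 - 100yz^4 + 20yz^2 - 5/9y + 10/9z^2 + 5/9 → 2/3xz + 1/9x - 4y^3 - 40y^2z^2 + 8y^2 - 100yz^4 + 40yz^2 - 41/9y + 10/9z^2 + 5/9
  leading term xz: subtract (-2/9z)·h_1 from 2/3xz + 1/9x - 4y^3 - 40y^2z^2 + 8y^2 - 100yz^4 + 40yz^2 - 41/9y + 10/9z^2 + 5/9 → 1/9x - 4y^3 - 40y^2z^2 + 8y^2 - 100yz^4 + 40yz^2 - 4/3yz - 41/9y - 20/3z^3 + 10/9z^2 + 4/3z + 5/9
  leading term x: subtract (-1/27)·h_1 from 1/9x - 4y^3 - 40y^2z^2 + 8y^2 - 100yz^4 + 40yz^2 - 4/3yz - 41/9y - 20/3z^3 + 10/9z^2 + 4/3z + 5/9 → -4y^3 - 40y^2z^2 + 8y^2 - 100yz^4 + 40yz^2 - 4/3yz - 43/9y - 20/3z^3 + 4/3z + 7/9
  leading term y^3: no divisor's leading term divides it; move -4y^3 to the remainder.
  leading term y^2z^2: no divisor's leading term divides it; move -40y^2z^2 to the remainder.
  leading term y^2: no divisor's leading term divides it; move 8y^2 to the remainder.
  leading term yz^4: no divisor's leading term divides it; move -100yz^4 to the remainder.
  leading term yz^2: no divisor's leading term divides it; move 40yz^2 to the remainder.
  leading term yz: no divisor's leading term divides it; move -4/3yz to the remainder.
  leading term y: no divisor's leading term divides it; move -43/9y to the remainder.
  leading term z^3: no divisor's leading term divides it; move -20/3z^3 to the remainder.
  leading term z: no divisor's leading term divides it; move 4/3z to the remainder.
  leading term 1: no divisor's leading term divides it; move 7/9 to the remainder.
  remainder -4y^3 - 40y^2z^2 + 8y^2 - 100yz^4 + 40yz^2 - 4/3yz - 43/9y - 20/3z^3 + 4/3z + 7/9 ≠ 0; add k_4 = -4y^3 - 40y^2z^2 + 8y^2 - 100yz^4 + 40yz^2 - 4/3yz - 43/9y - 20/3z^3 + 4/3z + 7/9 to the basis.

S(h_1,h_3): lcm = x. S = 3y - 3.
  leading term y: no divisor's leading term divides it; move 3y to the remainder.
  leading term 1: no divisor's leading term divides it; move -3 to the remainder.
  remainder 3y - 3 ≠ 0; add k_5 = 3y - 3 to the basis.

S(h_2,h_3): lcm = x^2y. S = xy^2 - 10xyz^2 - xy - 2/3xz - 1/9x + 5/9y - 10/9z^2 - 5/9.
  leading term xy^2: subtract (-1/3y^2)·h_1 from xy^2 - 10xyz^2 - xy - 2/3xz - 1/9x + 5/9y - 10/9z^2 - 5/9 → -10xyz^2 - xy - 2/3xz - 1/9x - 2y^3 - 10y^2z^2 + 2y^2 + 5/9y - 10/9z^2 - 5/9
  leading term xyz^2: subtract (10/3yz^2)·h_1 from -10xyz^2 - xy - 2/3xz - 1/9x - 2y^3 - 10y^2z^2 + 2y^2 + 5/9y - 10/9z^2 - 5/9 → -xy - 2/3xz - 1/9x - 2y^3 + 10y^2z^2 + 2y^2 + 100yz^4 - 20yz^2 + 5/9y - 10/9z^2 - 5/9
  leading term xy: subtract (1/3y)·h_1 from -xy - 2/3xz - 1/9x - 2y^3 + 10y^2z^2 + 2y^2 + 100yz^4 - 20yz^2 + 5/9y - 10/9z^2 - 5/9 → -2/3xz - 1/9x - 2y^3 + 10y^2z^2 + 4y^2 + 100yz^4 - 10yz^2 - 13/9y - 10/9z^2 - 5/9
  leading term xz: subtract (2/9z)·h_1 from -2/3xz - 1/9x - 2y^3 + 10y^2z^2 + 4y^2 + 100yz^4 - 10yz^2 - 13/9y - 10/9z^2 - 5/9 → -1/9x - 2y^3 + 10y^2z^2 + 4y^2 + 100yz^4 - 10yz^2 + 4/3yz - 13/9y + 20/3z^3 - 10/9z^2 - 4/3z - 5/9
  leading term x: subtract (1/27)·h_1 from -1/9x - 2y^3 + 10y^2z^2 + 4y^2 + 100yz^4 - 10yz^2 + 4/3yz - 13/9y + 20/3z^3 - 10/9z^2 - 4/3z - 5/9 → -2y^3 + 10y^2z^2 + 4y^2 + 100yz^4 - 10yz^2 + 4/3yz - 11/9y + 20/3z^3 - 4/3z - 7/9
  leading term y^3: subtract (1/2)·k_4 from -2y^3 + 10y^2z^2 + 4y^2 + 100yz^4 - 10yz^2 + 4/3yz - 11/9y + 20/3z^3 - 4/3z - 7/9 → 30y^2z^2 + 150yz^4 - 30yz^2 + 2yz + 7/6y + 10z^3 - 2z - 7/6
  leading term y^2z^2: subtract (10yz^2)·k_5 from 30y^2z^2 + 150yz^4 - 30yz^2 + 2yz + 7/6y + 10z^3 - 2z - 7/6 → 150yz^4 + 2yz + 7/6y + 10z^3 - 2z - 7/6
  leading term yz^4: subtract (50z^4)·k_5 from 150yz^4 + 2yz + 7/6y + 10z^3 - 2z - 7/6 → 2yz + 7/6y + 150z^4 + 10z^3 - 2z - 7/6
  leading term yz: subtract (2/3z)·k_5 from 2yz + 7/6y + 150z^4 + 10z^3 - 2z - 7/6 → 7/6y + 150z^4 + 10z^3 - 7/6
  leading term y: subtract (7/18)·k_5 from 7/6y + 150z^4 + 10z^3 - 7/6 → 150z^4 + 10z^3
  leading term z^4: no divisor's leading term divides it; move 150z^4 to the remainder.
  leading term z^3: no divisor's leading term divides it; move 10z^3 to the remainder.
  remainder 150z^4 + 10z^3 ≠ 0; add k_6 = 150z^4 + 10z^3 to the basis.

The other S-polynomials (S(h_1,k_4), S(h_2,k_4), S(h_3,k_4), S(h_1,k_5), S(h_2,k_5), S(h_3,k_5), S(k_4,k_5), S(h_1,k_6), S(h_2,k_6), S(h_3,k_6), S(k_4,k_6), S(k_5,k_6)) all reduce to 0 modulo the current basis, so we have a Gröbner basis.
Inter-reduce: drop elements whose leading term is divisible by another's, tail-reduce, and make monic.
Reduced Gröbner basis: {x + 10z^2, y - 1, z^4 + 1/15z^3}.

Same reduced basis, so the two generating sets span the same ideal.

Yes, the ideals are equal.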